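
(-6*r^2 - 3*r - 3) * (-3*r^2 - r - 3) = 18*r^4 + 15*r^3 + 30*r^2 + 12*r + 9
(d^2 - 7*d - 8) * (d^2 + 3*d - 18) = d^4 - 4*d^3 - 47*d^2 + 102*d + 144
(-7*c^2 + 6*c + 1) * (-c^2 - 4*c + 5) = 7*c^4 + 22*c^3 - 60*c^2 + 26*c + 5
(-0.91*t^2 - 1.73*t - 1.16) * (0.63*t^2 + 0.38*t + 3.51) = -0.5733*t^4 - 1.4357*t^3 - 4.5823*t^2 - 6.5131*t - 4.0716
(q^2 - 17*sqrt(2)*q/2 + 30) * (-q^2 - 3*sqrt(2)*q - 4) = -q^4 + 11*sqrt(2)*q^3/2 + 17*q^2 - 56*sqrt(2)*q - 120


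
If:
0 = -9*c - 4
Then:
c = -4/9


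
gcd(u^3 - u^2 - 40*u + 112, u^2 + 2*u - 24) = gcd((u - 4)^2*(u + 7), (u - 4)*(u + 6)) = u - 4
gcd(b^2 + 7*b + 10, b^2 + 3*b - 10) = b + 5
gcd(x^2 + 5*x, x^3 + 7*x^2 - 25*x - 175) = x + 5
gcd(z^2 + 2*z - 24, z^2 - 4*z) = z - 4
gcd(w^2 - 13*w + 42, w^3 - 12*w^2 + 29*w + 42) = w^2 - 13*w + 42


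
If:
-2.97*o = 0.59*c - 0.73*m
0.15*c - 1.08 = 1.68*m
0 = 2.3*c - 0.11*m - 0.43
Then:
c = 0.16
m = -0.63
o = -0.19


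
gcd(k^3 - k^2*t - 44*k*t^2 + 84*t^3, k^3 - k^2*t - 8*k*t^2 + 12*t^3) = -k + 2*t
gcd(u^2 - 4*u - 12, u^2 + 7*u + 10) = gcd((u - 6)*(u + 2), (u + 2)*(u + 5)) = u + 2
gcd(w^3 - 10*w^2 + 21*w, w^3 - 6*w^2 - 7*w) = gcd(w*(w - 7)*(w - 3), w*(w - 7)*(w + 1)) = w^2 - 7*w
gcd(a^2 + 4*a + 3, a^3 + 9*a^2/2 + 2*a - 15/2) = a + 3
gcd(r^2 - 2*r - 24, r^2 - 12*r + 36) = r - 6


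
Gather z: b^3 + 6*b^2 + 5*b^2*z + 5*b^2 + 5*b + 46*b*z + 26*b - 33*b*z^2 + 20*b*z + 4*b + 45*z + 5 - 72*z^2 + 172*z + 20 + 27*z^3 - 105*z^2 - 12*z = b^3 + 11*b^2 + 35*b + 27*z^3 + z^2*(-33*b - 177) + z*(5*b^2 + 66*b + 205) + 25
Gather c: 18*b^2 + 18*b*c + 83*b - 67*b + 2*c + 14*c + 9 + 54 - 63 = 18*b^2 + 16*b + c*(18*b + 16)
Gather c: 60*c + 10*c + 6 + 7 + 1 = 70*c + 14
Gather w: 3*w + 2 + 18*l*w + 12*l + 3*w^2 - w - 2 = 12*l + 3*w^2 + w*(18*l + 2)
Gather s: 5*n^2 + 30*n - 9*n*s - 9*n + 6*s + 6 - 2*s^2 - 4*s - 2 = 5*n^2 + 21*n - 2*s^2 + s*(2 - 9*n) + 4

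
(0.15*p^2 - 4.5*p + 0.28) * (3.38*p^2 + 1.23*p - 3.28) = 0.507*p^4 - 15.0255*p^3 - 5.0806*p^2 + 15.1044*p - 0.9184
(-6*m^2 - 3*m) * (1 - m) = 6*m^3 - 3*m^2 - 3*m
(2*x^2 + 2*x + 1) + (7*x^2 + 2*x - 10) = 9*x^2 + 4*x - 9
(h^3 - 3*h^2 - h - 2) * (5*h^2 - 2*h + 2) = 5*h^5 - 17*h^4 + 3*h^3 - 14*h^2 + 2*h - 4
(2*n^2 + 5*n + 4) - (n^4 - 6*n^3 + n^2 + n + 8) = -n^4 + 6*n^3 + n^2 + 4*n - 4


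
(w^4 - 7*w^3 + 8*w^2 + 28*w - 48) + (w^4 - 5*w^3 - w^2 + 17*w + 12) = 2*w^4 - 12*w^3 + 7*w^2 + 45*w - 36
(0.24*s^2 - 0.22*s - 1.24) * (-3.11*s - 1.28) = -0.7464*s^3 + 0.377*s^2 + 4.138*s + 1.5872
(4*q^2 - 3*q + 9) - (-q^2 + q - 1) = 5*q^2 - 4*q + 10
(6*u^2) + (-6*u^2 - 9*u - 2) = -9*u - 2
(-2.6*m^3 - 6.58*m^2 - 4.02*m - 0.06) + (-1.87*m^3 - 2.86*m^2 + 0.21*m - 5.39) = -4.47*m^3 - 9.44*m^2 - 3.81*m - 5.45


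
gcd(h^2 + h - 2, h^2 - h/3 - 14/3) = h + 2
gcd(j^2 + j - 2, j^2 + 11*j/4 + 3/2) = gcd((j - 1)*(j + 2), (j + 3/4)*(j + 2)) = j + 2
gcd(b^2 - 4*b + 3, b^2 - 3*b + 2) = b - 1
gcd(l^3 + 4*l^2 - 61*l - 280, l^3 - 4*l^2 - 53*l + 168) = l^2 - l - 56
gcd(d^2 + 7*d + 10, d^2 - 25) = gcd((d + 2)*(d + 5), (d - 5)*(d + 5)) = d + 5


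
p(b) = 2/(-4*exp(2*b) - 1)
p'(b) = 16*exp(2*b)/(-4*exp(2*b) - 1)^2 = 16*exp(2*b)/(4*exp(2*b) + 1)^2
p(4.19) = -0.00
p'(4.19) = 0.00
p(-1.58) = -1.71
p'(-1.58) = 0.50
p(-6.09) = -2.00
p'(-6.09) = 0.00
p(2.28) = -0.01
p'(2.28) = 0.01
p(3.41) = -0.00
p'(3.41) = 0.00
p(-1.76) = -1.79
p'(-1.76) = 0.38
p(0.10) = -0.34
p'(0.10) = 0.56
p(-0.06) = -0.44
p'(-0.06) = 0.69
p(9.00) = 0.00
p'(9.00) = 0.00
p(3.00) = 0.00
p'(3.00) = 0.00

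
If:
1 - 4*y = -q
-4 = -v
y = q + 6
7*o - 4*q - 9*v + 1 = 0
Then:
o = 13/21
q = -23/3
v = 4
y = -5/3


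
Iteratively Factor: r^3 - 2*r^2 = (r - 2)*(r^2) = r*(r - 2)*(r)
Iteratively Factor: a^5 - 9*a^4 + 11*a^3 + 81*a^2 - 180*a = (a - 4)*(a^4 - 5*a^3 - 9*a^2 + 45*a) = a*(a - 4)*(a^3 - 5*a^2 - 9*a + 45) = a*(a - 4)*(a + 3)*(a^2 - 8*a + 15) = a*(a - 4)*(a - 3)*(a + 3)*(a - 5)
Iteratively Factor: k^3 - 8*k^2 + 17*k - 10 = (k - 5)*(k^2 - 3*k + 2) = (k - 5)*(k - 2)*(k - 1)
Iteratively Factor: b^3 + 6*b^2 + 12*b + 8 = (b + 2)*(b^2 + 4*b + 4) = (b + 2)^2*(b + 2)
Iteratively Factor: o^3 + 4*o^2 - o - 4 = (o - 1)*(o^2 + 5*o + 4) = (o - 1)*(o + 1)*(o + 4)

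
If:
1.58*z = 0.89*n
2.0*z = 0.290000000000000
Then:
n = 0.26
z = 0.14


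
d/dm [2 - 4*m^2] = -8*m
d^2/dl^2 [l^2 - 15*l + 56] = 2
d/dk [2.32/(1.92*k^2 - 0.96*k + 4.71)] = (2.2272 - 8.9088*k)/(1.92*k^2 - 0.96*k + 4.71)^2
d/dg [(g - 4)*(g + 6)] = 2*g + 2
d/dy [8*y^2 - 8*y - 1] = 16*y - 8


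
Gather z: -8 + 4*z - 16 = 4*z - 24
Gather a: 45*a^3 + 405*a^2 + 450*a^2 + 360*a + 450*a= 45*a^3 + 855*a^2 + 810*a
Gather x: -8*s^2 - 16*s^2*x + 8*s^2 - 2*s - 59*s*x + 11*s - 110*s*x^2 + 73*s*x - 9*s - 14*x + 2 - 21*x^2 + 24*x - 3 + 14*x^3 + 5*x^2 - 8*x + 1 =14*x^3 + x^2*(-110*s - 16) + x*(-16*s^2 + 14*s + 2)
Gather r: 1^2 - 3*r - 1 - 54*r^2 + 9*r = -54*r^2 + 6*r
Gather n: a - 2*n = a - 2*n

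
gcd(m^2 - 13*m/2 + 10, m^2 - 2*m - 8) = m - 4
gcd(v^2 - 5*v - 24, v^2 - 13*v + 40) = v - 8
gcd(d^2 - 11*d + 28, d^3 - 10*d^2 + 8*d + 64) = d - 4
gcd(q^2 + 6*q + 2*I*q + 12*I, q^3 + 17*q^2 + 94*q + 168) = q + 6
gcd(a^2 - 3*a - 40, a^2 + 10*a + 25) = a + 5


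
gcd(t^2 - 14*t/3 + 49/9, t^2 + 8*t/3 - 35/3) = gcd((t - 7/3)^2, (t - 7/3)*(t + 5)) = t - 7/3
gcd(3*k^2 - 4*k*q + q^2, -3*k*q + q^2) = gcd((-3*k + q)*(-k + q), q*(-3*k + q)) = -3*k + q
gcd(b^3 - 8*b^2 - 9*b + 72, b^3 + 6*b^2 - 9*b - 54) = b^2 - 9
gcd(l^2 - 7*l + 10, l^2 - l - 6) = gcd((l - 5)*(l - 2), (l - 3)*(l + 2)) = 1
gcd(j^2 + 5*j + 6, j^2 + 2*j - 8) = 1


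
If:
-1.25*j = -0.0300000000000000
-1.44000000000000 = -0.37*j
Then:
No Solution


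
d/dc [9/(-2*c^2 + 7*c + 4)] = 9*(4*c - 7)/(-2*c^2 + 7*c + 4)^2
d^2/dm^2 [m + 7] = 0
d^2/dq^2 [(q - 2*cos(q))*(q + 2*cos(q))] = 10 - 16*sin(q)^2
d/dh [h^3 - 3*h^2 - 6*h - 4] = 3*h^2 - 6*h - 6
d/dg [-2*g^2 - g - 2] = -4*g - 1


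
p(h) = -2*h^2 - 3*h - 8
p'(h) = -4*h - 3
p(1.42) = -16.29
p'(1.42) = -8.68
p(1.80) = -19.88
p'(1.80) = -10.20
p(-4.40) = -33.52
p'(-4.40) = 14.60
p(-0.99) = -6.99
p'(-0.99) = 0.96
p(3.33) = -40.17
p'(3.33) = -16.32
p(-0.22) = -7.44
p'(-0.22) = -2.12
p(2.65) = -30.00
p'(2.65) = -13.60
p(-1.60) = -8.32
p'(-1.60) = 3.40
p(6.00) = -98.00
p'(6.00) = -27.00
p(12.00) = -332.00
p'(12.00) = -51.00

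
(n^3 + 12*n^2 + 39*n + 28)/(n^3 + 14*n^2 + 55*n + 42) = (n + 4)/(n + 6)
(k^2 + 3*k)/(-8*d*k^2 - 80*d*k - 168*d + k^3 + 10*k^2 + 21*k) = -k/(8*d*k + 56*d - k^2 - 7*k)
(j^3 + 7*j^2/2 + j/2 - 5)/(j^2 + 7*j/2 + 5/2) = (j^2 + j - 2)/(j + 1)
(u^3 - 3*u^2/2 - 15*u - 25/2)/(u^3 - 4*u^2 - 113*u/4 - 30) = 2*(u^2 - 4*u - 5)/(2*u^2 - 13*u - 24)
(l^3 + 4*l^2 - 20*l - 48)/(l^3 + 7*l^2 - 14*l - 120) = (l + 2)/(l + 5)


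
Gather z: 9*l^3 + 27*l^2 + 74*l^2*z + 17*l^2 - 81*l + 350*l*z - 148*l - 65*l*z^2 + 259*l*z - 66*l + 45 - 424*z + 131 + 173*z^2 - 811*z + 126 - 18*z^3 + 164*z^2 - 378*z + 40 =9*l^3 + 44*l^2 - 295*l - 18*z^3 + z^2*(337 - 65*l) + z*(74*l^2 + 609*l - 1613) + 342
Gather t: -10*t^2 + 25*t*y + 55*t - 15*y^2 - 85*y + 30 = -10*t^2 + t*(25*y + 55) - 15*y^2 - 85*y + 30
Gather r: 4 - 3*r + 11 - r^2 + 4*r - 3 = -r^2 + r + 12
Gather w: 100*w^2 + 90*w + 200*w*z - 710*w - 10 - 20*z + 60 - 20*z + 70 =100*w^2 + w*(200*z - 620) - 40*z + 120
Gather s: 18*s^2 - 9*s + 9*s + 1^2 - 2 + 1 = 18*s^2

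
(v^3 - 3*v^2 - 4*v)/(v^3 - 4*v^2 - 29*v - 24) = v*(v - 4)/(v^2 - 5*v - 24)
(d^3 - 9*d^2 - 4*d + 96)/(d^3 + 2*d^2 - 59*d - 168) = (d - 4)/(d + 7)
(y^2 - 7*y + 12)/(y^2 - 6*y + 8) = (y - 3)/(y - 2)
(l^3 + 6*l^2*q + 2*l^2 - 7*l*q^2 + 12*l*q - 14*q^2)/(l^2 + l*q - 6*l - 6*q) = (l^3 + 6*l^2*q + 2*l^2 - 7*l*q^2 + 12*l*q - 14*q^2)/(l^2 + l*q - 6*l - 6*q)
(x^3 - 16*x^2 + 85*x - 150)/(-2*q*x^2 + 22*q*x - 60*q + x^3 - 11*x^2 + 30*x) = (x - 5)/(-2*q + x)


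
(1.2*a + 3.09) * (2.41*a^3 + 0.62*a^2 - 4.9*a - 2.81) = 2.892*a^4 + 8.1909*a^3 - 3.9642*a^2 - 18.513*a - 8.6829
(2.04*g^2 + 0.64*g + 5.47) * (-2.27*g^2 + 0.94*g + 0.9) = -4.6308*g^4 + 0.4648*g^3 - 9.9793*g^2 + 5.7178*g + 4.923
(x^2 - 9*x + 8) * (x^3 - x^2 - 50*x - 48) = x^5 - 10*x^4 - 33*x^3 + 394*x^2 + 32*x - 384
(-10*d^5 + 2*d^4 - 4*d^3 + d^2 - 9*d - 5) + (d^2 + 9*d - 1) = -10*d^5 + 2*d^4 - 4*d^3 + 2*d^2 - 6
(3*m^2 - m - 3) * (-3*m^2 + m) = -9*m^4 + 6*m^3 + 8*m^2 - 3*m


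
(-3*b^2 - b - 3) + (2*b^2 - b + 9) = -b^2 - 2*b + 6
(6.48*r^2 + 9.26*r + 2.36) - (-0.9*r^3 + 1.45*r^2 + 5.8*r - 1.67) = 0.9*r^3 + 5.03*r^2 + 3.46*r + 4.03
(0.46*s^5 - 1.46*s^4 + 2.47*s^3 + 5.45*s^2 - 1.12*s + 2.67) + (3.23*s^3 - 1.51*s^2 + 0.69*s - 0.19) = 0.46*s^5 - 1.46*s^4 + 5.7*s^3 + 3.94*s^2 - 0.43*s + 2.48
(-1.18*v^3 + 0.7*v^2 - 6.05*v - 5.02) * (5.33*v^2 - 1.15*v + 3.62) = -6.2894*v^5 + 5.088*v^4 - 37.3231*v^3 - 17.2651*v^2 - 16.128*v - 18.1724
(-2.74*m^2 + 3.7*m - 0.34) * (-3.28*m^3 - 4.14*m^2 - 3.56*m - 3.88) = 8.9872*m^5 - 0.792399999999999*m^4 - 4.4484*m^3 - 1.1332*m^2 - 13.1456*m + 1.3192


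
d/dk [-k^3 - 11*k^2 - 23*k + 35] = -3*k^2 - 22*k - 23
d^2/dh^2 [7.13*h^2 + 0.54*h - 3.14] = 14.2600000000000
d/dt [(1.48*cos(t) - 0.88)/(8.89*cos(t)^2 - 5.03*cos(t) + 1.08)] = (13.1572*cos(t)^2 - 15.6464*cos(t) + 2.828)*sin(t)/(79.0321*cos(t)^4 - 89.4334*cos(t)^3 + 44.5033*cos(t)^2 - 10.8648*cos(t) + 1.1664)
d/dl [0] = 0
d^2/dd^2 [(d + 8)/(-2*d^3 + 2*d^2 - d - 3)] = 2*(-(d + 8)*(6*d^2 - 4*d + 1)^2 + (6*d^2 - 4*d + 2*(d + 8)*(3*d - 1) + 1)*(2*d^3 - 2*d^2 + d + 3))/(2*d^3 - 2*d^2 + d + 3)^3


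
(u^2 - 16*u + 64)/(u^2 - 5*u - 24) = (u - 8)/(u + 3)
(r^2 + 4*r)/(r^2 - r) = (r + 4)/(r - 1)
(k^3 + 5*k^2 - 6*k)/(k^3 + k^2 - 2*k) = (k + 6)/(k + 2)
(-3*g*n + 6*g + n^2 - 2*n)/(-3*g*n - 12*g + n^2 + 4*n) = (n - 2)/(n + 4)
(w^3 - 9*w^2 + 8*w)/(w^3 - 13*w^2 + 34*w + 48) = w*(w - 1)/(w^2 - 5*w - 6)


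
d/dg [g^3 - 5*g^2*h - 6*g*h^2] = 3*g^2 - 10*g*h - 6*h^2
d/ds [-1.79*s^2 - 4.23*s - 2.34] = -3.58*s - 4.23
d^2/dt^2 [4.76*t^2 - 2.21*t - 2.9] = 9.52000000000000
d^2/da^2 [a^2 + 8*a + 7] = 2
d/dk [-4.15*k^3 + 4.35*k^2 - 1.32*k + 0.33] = -12.45*k^2 + 8.7*k - 1.32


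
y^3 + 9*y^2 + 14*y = y*(y + 2)*(y + 7)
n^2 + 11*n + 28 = (n + 4)*(n + 7)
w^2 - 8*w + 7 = (w - 7)*(w - 1)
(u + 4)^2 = u^2 + 8*u + 16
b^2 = b^2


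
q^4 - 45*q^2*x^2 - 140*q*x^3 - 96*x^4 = (q - 8*x)*(q + x)*(q + 3*x)*(q + 4*x)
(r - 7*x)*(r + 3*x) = r^2 - 4*r*x - 21*x^2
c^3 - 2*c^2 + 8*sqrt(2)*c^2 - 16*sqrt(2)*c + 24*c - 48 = (c - 2)*(c + 2*sqrt(2))*(c + 6*sqrt(2))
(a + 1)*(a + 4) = a^2 + 5*a + 4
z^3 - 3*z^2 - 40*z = z*(z - 8)*(z + 5)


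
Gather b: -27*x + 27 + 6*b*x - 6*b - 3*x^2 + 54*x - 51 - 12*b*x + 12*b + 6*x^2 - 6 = b*(6 - 6*x) + 3*x^2 + 27*x - 30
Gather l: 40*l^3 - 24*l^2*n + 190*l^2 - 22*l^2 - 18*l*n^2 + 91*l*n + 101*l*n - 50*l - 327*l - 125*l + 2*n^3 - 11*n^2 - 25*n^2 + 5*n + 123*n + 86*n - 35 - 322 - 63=40*l^3 + l^2*(168 - 24*n) + l*(-18*n^2 + 192*n - 502) + 2*n^3 - 36*n^2 + 214*n - 420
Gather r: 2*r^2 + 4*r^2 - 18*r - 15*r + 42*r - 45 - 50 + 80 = 6*r^2 + 9*r - 15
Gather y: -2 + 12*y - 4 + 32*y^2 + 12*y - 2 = 32*y^2 + 24*y - 8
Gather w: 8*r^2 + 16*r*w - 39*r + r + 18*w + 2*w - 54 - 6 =8*r^2 - 38*r + w*(16*r + 20) - 60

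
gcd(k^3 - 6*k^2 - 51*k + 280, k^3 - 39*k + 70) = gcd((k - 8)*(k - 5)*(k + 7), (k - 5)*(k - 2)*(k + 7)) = k^2 + 2*k - 35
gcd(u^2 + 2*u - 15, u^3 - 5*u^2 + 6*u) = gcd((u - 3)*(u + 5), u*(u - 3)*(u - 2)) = u - 3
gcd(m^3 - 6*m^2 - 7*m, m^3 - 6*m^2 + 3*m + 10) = m + 1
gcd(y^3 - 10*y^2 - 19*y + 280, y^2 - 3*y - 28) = y - 7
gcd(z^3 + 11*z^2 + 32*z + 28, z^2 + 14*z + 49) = z + 7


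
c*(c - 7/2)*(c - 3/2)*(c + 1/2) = c^4 - 9*c^3/2 + 11*c^2/4 + 21*c/8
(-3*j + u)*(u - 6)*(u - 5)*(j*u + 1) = -3*j^2*u^3 + 33*j^2*u^2 - 90*j^2*u + j*u^4 - 11*j*u^3 + 27*j*u^2 + 33*j*u - 90*j + u^3 - 11*u^2 + 30*u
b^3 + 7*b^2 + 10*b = b*(b + 2)*(b + 5)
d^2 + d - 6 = (d - 2)*(d + 3)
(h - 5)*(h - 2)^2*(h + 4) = h^4 - 5*h^3 - 12*h^2 + 76*h - 80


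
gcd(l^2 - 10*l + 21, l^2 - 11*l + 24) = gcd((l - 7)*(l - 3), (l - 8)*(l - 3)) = l - 3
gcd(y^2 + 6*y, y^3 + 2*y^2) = y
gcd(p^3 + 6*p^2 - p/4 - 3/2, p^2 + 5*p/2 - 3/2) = p - 1/2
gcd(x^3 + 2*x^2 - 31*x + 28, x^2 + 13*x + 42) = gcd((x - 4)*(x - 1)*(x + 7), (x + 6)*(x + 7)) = x + 7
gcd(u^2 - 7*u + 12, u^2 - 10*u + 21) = u - 3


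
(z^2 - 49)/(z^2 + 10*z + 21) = (z - 7)/(z + 3)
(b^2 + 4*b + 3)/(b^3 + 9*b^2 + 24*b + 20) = (b^2 + 4*b + 3)/(b^3 + 9*b^2 + 24*b + 20)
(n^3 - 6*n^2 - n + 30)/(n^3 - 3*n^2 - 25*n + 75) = (n + 2)/(n + 5)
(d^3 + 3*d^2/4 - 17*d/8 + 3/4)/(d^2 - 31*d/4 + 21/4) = (d^2 + 3*d/2 - 1)/(d - 7)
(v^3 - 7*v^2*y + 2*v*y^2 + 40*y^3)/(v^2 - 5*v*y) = v - 2*y - 8*y^2/v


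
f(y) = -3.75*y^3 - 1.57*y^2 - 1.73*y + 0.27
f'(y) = -11.25*y^2 - 3.14*y - 1.73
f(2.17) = -49.20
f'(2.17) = -61.52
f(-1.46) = 11.12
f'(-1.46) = -21.13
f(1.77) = -28.51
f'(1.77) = -42.53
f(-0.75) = 2.27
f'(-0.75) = -5.70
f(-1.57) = 13.63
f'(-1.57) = -24.53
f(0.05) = 0.18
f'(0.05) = -1.92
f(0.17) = -0.09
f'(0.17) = -2.59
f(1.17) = -9.91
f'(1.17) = -20.80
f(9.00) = -2876.22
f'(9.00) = -941.24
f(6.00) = -876.63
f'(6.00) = -425.57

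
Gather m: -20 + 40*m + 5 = 40*m - 15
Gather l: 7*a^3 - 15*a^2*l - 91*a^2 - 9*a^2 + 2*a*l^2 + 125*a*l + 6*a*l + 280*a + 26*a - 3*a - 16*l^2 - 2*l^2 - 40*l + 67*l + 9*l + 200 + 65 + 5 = 7*a^3 - 100*a^2 + 303*a + l^2*(2*a - 18) + l*(-15*a^2 + 131*a + 36) + 270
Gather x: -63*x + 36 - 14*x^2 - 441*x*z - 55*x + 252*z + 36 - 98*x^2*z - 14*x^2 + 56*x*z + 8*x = x^2*(-98*z - 28) + x*(-385*z - 110) + 252*z + 72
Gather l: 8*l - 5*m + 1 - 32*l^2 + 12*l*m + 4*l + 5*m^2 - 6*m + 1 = -32*l^2 + l*(12*m + 12) + 5*m^2 - 11*m + 2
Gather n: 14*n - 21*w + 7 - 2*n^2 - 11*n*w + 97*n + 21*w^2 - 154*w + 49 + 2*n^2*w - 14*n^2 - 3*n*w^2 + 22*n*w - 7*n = n^2*(2*w - 16) + n*(-3*w^2 + 11*w + 104) + 21*w^2 - 175*w + 56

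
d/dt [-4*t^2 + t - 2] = 1 - 8*t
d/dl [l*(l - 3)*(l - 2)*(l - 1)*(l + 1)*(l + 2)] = 6*l^5 - 15*l^4 - 20*l^3 + 45*l^2 + 8*l - 12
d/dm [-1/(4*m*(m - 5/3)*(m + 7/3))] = 9*(27*m^2 + 12*m - 35)/(4*m^2*(81*m^4 + 108*m^3 - 594*m^2 - 420*m + 1225))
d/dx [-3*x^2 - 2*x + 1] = -6*x - 2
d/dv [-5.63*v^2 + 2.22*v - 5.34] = 2.22 - 11.26*v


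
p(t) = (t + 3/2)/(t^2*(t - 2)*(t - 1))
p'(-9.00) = 0.00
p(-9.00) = 0.00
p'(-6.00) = 0.00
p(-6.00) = 0.00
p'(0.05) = -12647.46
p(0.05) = 334.68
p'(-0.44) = 10.27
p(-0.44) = 1.56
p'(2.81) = -0.84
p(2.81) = 0.37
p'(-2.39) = -0.00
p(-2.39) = -0.01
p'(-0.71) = 1.70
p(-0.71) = 0.34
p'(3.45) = -0.17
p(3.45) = 0.12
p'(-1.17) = 0.19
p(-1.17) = 0.04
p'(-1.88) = 0.01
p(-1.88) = -0.01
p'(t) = 1/(t^2*(t - 2)*(t - 1)) - (t + 3/2)/(t^2*(t - 2)*(t - 1)^2) - (t + 3/2)/(t^2*(t - 2)^2*(t - 1)) - 2*(t + 3/2)/(t^3*(t - 2)*(t - 1)) = (-6*t^3 + 23*t - 12)/(2*t^3*(t^4 - 6*t^3 + 13*t^2 - 12*t + 4))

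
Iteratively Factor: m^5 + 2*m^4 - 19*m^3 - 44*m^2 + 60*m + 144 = (m - 2)*(m^4 + 4*m^3 - 11*m^2 - 66*m - 72) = (m - 2)*(m + 2)*(m^3 + 2*m^2 - 15*m - 36) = (m - 4)*(m - 2)*(m + 2)*(m^2 + 6*m + 9) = (m - 4)*(m - 2)*(m + 2)*(m + 3)*(m + 3)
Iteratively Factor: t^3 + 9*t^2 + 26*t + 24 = (t + 4)*(t^2 + 5*t + 6) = (t + 3)*(t + 4)*(t + 2)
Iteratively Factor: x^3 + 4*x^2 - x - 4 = (x + 1)*(x^2 + 3*x - 4) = (x + 1)*(x + 4)*(x - 1)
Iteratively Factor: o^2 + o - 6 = (o + 3)*(o - 2)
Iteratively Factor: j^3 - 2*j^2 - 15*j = (j + 3)*(j^2 - 5*j) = (j - 5)*(j + 3)*(j)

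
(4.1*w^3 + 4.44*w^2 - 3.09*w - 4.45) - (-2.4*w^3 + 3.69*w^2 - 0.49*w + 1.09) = 6.5*w^3 + 0.75*w^2 - 2.6*w - 5.54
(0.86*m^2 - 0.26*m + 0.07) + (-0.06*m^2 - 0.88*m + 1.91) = 0.8*m^2 - 1.14*m + 1.98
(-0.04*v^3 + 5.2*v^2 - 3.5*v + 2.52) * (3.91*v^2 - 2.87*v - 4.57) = -0.1564*v^5 + 20.4468*v^4 - 28.4262*v^3 - 3.8658*v^2 + 8.7626*v - 11.5164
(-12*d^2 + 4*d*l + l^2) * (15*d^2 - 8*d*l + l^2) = -180*d^4 + 156*d^3*l - 29*d^2*l^2 - 4*d*l^3 + l^4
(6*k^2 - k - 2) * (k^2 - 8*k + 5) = 6*k^4 - 49*k^3 + 36*k^2 + 11*k - 10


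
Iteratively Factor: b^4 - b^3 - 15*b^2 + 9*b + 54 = (b - 3)*(b^3 + 2*b^2 - 9*b - 18) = (b - 3)*(b + 2)*(b^2 - 9) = (b - 3)*(b + 2)*(b + 3)*(b - 3)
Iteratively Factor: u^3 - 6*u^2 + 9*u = (u - 3)*(u^2 - 3*u) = (u - 3)^2*(u)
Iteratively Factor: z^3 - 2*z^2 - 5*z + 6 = (z - 1)*(z^2 - z - 6) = (z - 1)*(z + 2)*(z - 3)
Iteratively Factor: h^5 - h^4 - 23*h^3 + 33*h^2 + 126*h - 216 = (h - 2)*(h^4 + h^3 - 21*h^2 - 9*h + 108) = (h - 2)*(h + 4)*(h^3 - 3*h^2 - 9*h + 27) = (h - 2)*(h + 3)*(h + 4)*(h^2 - 6*h + 9) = (h - 3)*(h - 2)*(h + 3)*(h + 4)*(h - 3)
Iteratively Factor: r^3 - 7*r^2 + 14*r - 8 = (r - 1)*(r^2 - 6*r + 8) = (r - 4)*(r - 1)*(r - 2)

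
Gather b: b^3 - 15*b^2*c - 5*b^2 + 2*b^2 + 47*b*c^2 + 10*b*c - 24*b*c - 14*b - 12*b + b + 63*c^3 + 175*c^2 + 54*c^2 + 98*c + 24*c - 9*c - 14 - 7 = b^3 + b^2*(-15*c - 3) + b*(47*c^2 - 14*c - 25) + 63*c^3 + 229*c^2 + 113*c - 21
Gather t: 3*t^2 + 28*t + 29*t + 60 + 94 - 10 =3*t^2 + 57*t + 144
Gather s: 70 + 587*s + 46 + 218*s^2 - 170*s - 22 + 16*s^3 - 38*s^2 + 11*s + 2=16*s^3 + 180*s^2 + 428*s + 96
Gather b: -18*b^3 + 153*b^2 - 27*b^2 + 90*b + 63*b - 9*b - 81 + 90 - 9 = -18*b^3 + 126*b^2 + 144*b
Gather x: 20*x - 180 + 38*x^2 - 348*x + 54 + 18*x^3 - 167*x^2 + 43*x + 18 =18*x^3 - 129*x^2 - 285*x - 108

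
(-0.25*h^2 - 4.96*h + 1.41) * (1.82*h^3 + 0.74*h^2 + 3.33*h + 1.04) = -0.455*h^5 - 9.2122*h^4 - 1.9367*h^3 - 15.7334*h^2 - 0.463100000000001*h + 1.4664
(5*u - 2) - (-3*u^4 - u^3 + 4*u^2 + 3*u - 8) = 3*u^4 + u^3 - 4*u^2 + 2*u + 6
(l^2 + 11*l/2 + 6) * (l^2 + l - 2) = l^4 + 13*l^3/2 + 19*l^2/2 - 5*l - 12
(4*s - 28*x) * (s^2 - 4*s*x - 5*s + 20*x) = 4*s^3 - 44*s^2*x - 20*s^2 + 112*s*x^2 + 220*s*x - 560*x^2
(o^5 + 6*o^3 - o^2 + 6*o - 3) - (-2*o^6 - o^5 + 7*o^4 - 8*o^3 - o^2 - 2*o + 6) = 2*o^6 + 2*o^5 - 7*o^4 + 14*o^3 + 8*o - 9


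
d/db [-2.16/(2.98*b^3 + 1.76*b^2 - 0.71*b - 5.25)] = (19.3104*b^2 + 7.6032*b - 1.5336)/(2.98*b^3 + 1.76*b^2 - 0.71*b - 5.25)^2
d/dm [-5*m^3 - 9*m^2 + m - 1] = -15*m^2 - 18*m + 1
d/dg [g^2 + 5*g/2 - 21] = 2*g + 5/2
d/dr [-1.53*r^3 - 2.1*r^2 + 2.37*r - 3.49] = -4.59*r^2 - 4.2*r + 2.37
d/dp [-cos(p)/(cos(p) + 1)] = sin(p)/(cos(p) + 1)^2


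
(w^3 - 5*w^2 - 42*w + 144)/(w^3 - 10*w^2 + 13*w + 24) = (w + 6)/(w + 1)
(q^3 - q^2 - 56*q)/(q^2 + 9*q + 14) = q*(q - 8)/(q + 2)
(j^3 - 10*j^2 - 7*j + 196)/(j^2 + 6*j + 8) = (j^2 - 14*j + 49)/(j + 2)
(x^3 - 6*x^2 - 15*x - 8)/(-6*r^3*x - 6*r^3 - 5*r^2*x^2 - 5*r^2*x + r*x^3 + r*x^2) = (x^2 - 7*x - 8)/(r*(-6*r^2 - 5*r*x + x^2))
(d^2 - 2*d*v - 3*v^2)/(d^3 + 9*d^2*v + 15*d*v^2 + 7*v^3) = (d - 3*v)/(d^2 + 8*d*v + 7*v^2)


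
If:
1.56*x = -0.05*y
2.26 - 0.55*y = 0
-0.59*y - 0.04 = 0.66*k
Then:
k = -3.73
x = -0.13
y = 4.11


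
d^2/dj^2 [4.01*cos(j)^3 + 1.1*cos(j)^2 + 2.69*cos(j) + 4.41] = -5.6975*cos(j) - 2.2*cos(2*j) - 9.0225*cos(3*j)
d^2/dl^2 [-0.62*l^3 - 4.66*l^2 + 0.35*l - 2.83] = -3.72*l - 9.32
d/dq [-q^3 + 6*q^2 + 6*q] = -3*q^2 + 12*q + 6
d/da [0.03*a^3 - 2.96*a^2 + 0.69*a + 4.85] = 0.09*a^2 - 5.92*a + 0.69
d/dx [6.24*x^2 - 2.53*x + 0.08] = 12.48*x - 2.53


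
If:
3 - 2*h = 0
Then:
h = 3/2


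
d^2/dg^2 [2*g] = 0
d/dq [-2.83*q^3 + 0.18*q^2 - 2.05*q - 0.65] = -8.49*q^2 + 0.36*q - 2.05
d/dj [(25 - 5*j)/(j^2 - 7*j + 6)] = 5*(j^2 - 10*j + 29)/(j^4 - 14*j^3 + 61*j^2 - 84*j + 36)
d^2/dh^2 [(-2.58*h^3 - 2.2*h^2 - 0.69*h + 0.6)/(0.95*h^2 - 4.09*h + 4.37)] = (-1.4210854715202e-14*h^4 - 83.2369059999999*h^3 + 334.727484*h^2 - 292.420602*h - 93.599594)/(0.857375*h^6 - 11.073675*h^5 + 59.50686*h^4 - 170.295739*h^3 + 273.731556*h^2 - 234.318963*h + 83.453453)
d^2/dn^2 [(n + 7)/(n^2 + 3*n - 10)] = 2*((n + 7)*(2*n + 3)^2 - (3*n + 10)*(n^2 + 3*n - 10))/(n^2 + 3*n - 10)^3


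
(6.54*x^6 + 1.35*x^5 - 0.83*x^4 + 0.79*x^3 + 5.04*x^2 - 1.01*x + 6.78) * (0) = 0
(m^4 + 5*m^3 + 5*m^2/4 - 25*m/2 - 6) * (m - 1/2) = m^5 + 9*m^4/2 - 5*m^3/4 - 105*m^2/8 + m/4 + 3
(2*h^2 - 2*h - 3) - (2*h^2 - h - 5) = 2 - h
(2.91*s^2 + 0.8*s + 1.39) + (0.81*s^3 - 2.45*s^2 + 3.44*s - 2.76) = 0.81*s^3 + 0.46*s^2 + 4.24*s - 1.37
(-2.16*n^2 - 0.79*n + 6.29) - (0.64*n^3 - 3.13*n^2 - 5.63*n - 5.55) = -0.64*n^3 + 0.97*n^2 + 4.84*n + 11.84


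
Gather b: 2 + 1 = 3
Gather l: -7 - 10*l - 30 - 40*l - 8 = -50*l - 45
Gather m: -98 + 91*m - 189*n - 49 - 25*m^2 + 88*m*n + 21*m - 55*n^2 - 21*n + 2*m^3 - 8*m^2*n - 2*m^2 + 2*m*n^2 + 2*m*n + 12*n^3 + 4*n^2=2*m^3 + m^2*(-8*n - 27) + m*(2*n^2 + 90*n + 112) + 12*n^3 - 51*n^2 - 210*n - 147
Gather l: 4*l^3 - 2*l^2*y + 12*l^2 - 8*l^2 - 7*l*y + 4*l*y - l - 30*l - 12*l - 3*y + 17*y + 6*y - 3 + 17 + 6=4*l^3 + l^2*(4 - 2*y) + l*(-3*y - 43) + 20*y + 20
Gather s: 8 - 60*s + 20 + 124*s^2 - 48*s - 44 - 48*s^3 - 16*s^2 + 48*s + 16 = -48*s^3 + 108*s^2 - 60*s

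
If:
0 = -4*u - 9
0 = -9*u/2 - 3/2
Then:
No Solution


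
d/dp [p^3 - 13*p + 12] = 3*p^2 - 13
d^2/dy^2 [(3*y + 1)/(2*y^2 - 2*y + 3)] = 4*((2 - 9*y)*(2*y^2 - 2*y + 3) + 2*(2*y - 1)^2*(3*y + 1))/(2*y^2 - 2*y + 3)^3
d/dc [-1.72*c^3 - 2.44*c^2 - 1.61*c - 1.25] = -5.16*c^2 - 4.88*c - 1.61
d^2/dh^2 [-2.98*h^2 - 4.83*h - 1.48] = -5.96000000000000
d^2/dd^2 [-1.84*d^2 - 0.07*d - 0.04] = -3.68000000000000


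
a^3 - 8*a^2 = a^2*(a - 8)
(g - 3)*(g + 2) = g^2 - g - 6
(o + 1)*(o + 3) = o^2 + 4*o + 3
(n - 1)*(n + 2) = n^2 + n - 2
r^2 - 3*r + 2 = (r - 2)*(r - 1)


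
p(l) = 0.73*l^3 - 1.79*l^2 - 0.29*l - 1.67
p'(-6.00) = 100.03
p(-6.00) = -222.05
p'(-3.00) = 30.16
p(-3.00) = -36.62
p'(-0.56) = 2.40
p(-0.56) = -2.20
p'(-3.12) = 32.20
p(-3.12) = -40.36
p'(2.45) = 4.08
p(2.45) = -2.39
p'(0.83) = -1.75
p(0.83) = -2.73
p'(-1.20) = 7.16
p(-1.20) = -5.16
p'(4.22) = 23.60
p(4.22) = 20.09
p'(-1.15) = 6.72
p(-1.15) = -4.81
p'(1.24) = -1.36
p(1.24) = -3.39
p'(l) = 2.19*l^2 - 3.58*l - 0.29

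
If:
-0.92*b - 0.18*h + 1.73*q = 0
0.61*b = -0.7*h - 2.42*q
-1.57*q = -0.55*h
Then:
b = 0.00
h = 0.00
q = 0.00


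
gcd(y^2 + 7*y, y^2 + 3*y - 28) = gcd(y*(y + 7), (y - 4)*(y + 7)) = y + 7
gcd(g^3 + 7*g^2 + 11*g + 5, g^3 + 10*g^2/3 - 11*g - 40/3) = g^2 + 6*g + 5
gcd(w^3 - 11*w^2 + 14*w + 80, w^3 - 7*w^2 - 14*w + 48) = w - 8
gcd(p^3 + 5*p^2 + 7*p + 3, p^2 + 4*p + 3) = p^2 + 4*p + 3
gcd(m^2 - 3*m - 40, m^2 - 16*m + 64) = m - 8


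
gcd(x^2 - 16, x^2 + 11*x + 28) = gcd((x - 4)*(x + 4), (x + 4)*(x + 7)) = x + 4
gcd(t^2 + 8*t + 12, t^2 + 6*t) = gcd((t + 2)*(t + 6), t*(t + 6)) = t + 6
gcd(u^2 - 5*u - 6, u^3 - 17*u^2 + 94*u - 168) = u - 6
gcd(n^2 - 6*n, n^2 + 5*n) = n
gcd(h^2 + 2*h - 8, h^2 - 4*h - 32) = h + 4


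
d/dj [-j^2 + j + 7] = 1 - 2*j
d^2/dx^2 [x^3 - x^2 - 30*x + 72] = 6*x - 2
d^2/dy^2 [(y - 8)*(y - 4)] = 2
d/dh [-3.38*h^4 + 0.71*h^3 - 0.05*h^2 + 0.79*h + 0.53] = -13.52*h^3 + 2.13*h^2 - 0.1*h + 0.79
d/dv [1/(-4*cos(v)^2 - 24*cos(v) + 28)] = -(cos(v) + 3)*sin(v)/(2*(cos(v)^2 + 6*cos(v) - 7)^2)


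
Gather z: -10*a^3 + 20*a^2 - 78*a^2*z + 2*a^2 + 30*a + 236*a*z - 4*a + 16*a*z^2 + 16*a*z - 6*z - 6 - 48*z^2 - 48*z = -10*a^3 + 22*a^2 + 26*a + z^2*(16*a - 48) + z*(-78*a^2 + 252*a - 54) - 6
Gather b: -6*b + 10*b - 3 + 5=4*b + 2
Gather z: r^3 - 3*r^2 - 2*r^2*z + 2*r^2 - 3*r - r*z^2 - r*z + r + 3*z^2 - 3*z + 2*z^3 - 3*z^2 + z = r^3 - r^2 - r*z^2 - 2*r + 2*z^3 + z*(-2*r^2 - r - 2)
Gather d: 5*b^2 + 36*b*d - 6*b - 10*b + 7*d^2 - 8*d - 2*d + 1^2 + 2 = 5*b^2 - 16*b + 7*d^2 + d*(36*b - 10) + 3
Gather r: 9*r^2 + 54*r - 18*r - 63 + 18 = 9*r^2 + 36*r - 45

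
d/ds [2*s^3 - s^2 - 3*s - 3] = 6*s^2 - 2*s - 3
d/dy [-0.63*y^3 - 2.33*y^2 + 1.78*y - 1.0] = -1.89*y^2 - 4.66*y + 1.78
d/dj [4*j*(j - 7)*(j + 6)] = 12*j^2 - 8*j - 168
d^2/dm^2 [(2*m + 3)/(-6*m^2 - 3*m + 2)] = 6*(-3*(2*m + 3)*(4*m + 1)^2 + 4*(3*m + 2)*(6*m^2 + 3*m - 2))/(6*m^2 + 3*m - 2)^3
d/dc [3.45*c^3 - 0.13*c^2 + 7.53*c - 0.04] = 10.35*c^2 - 0.26*c + 7.53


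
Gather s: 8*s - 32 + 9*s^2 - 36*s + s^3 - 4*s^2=s^3 + 5*s^2 - 28*s - 32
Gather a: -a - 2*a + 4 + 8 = 12 - 3*a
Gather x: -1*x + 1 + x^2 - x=x^2 - 2*x + 1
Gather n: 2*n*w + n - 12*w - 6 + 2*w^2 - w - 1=n*(2*w + 1) + 2*w^2 - 13*w - 7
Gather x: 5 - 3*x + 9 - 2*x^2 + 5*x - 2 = -2*x^2 + 2*x + 12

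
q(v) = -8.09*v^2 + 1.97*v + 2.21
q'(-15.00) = 244.67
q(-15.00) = -1847.59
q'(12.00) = -192.19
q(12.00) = -1139.11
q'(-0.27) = 6.34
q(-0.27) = 1.09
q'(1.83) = -27.64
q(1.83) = -21.28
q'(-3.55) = 59.41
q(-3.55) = -106.74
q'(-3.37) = 56.50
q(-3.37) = -96.31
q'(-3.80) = 63.45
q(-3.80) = -122.10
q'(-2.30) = 39.18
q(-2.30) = -45.12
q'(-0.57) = 11.19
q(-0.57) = -1.54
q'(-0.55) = 10.87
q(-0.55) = -1.32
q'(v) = 1.97 - 16.18*v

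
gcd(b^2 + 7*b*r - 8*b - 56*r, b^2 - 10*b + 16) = b - 8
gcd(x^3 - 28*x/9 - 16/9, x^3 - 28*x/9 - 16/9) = x^3 - 28*x/9 - 16/9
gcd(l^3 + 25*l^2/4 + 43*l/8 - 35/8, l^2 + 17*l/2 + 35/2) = l + 5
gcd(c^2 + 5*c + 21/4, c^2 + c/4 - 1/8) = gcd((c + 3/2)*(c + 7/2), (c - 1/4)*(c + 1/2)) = 1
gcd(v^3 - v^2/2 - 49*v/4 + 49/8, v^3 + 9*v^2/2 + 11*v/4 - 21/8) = v^2 + 3*v - 7/4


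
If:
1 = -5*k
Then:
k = -1/5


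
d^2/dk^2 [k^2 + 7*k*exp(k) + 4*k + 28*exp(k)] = 7*k*exp(k) + 42*exp(k) + 2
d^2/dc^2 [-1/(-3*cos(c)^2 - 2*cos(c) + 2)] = (-72*sin(c)^4 + 92*sin(c)^2 + 37*cos(c) - 9*cos(3*c) + 20)/(2*(-3*sin(c)^2 + 2*cos(c) + 1)^3)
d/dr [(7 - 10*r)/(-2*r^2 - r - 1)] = (20*r^2 + 10*r - (4*r + 1)*(10*r - 7) + 10)/(2*r^2 + r + 1)^2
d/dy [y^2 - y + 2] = 2*y - 1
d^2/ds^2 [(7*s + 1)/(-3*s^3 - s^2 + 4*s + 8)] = 2*(-(7*s + 1)*(9*s^2 + 2*s - 4)^2 + (63*s^2 + 14*s + (7*s + 1)*(9*s + 1) - 28)*(3*s^3 + s^2 - 4*s - 8))/(3*s^3 + s^2 - 4*s - 8)^3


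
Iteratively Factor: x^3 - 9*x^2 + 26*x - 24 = (x - 4)*(x^2 - 5*x + 6) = (x - 4)*(x - 2)*(x - 3)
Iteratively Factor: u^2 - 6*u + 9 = (u - 3)*(u - 3)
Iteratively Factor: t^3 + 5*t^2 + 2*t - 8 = (t + 4)*(t^2 + t - 2) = (t - 1)*(t + 4)*(t + 2)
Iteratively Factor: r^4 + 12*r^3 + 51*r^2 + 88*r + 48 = (r + 4)*(r^3 + 8*r^2 + 19*r + 12) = (r + 3)*(r + 4)*(r^2 + 5*r + 4) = (r + 1)*(r + 3)*(r + 4)*(r + 4)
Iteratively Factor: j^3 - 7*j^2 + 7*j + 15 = (j + 1)*(j^2 - 8*j + 15) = (j - 3)*(j + 1)*(j - 5)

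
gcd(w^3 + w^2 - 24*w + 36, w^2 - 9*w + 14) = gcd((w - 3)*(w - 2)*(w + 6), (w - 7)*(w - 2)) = w - 2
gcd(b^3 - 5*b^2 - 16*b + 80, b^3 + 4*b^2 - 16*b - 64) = b^2 - 16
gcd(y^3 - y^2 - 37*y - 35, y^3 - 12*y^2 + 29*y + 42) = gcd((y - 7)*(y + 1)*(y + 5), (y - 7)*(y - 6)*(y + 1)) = y^2 - 6*y - 7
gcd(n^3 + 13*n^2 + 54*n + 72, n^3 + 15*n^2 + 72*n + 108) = n^2 + 9*n + 18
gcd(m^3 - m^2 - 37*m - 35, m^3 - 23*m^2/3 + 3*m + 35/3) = m^2 - 6*m - 7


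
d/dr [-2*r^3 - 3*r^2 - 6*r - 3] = -6*r^2 - 6*r - 6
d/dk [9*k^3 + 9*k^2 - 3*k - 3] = 27*k^2 + 18*k - 3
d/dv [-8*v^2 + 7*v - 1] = 7 - 16*v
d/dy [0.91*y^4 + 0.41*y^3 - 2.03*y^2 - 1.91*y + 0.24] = 3.64*y^3 + 1.23*y^2 - 4.06*y - 1.91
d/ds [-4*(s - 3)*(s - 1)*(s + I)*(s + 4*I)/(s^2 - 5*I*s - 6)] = (-8*s^5 + s^4*(16 + 40*I) + s^3*(-104 - 160*I) + s^2*(176 + 400*I) + s*(-144 - 960*I) + 384 + 600*I)/(s^4 - 10*I*s^3 - 37*s^2 + 60*I*s + 36)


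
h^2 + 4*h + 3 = (h + 1)*(h + 3)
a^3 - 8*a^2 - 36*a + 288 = (a - 8)*(a - 6)*(a + 6)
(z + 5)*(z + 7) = z^2 + 12*z + 35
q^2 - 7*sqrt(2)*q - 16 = (q - 8*sqrt(2))*(q + sqrt(2))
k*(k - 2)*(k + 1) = k^3 - k^2 - 2*k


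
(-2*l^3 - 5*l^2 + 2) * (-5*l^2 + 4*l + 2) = 10*l^5 + 17*l^4 - 24*l^3 - 20*l^2 + 8*l + 4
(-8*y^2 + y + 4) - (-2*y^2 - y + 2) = -6*y^2 + 2*y + 2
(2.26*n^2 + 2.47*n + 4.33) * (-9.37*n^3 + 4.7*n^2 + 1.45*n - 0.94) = -21.1762*n^5 - 12.5219*n^4 - 25.6861*n^3 + 21.8081*n^2 + 3.9567*n - 4.0702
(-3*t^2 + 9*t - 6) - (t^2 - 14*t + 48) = -4*t^2 + 23*t - 54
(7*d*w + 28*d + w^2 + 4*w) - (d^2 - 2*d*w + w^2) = -d^2 + 9*d*w + 28*d + 4*w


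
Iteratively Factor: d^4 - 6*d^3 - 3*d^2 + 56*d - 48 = (d - 4)*(d^3 - 2*d^2 - 11*d + 12) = (d - 4)*(d + 3)*(d^2 - 5*d + 4) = (d - 4)^2*(d + 3)*(d - 1)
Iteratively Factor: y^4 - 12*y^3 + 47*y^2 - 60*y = (y - 5)*(y^3 - 7*y^2 + 12*y) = (y - 5)*(y - 3)*(y^2 - 4*y) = (y - 5)*(y - 4)*(y - 3)*(y)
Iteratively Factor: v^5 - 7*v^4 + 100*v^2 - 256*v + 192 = (v - 2)*(v^4 - 5*v^3 - 10*v^2 + 80*v - 96) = (v - 2)^2*(v^3 - 3*v^2 - 16*v + 48) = (v - 4)*(v - 2)^2*(v^2 + v - 12) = (v - 4)*(v - 3)*(v - 2)^2*(v + 4)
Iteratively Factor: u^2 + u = (u + 1)*(u)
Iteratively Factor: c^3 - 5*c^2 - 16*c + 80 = (c + 4)*(c^2 - 9*c + 20) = (c - 4)*(c + 4)*(c - 5)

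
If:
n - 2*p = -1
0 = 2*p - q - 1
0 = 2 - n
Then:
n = 2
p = 3/2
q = 2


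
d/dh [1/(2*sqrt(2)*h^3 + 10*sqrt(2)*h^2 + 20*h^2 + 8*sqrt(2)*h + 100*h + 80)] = (-3*sqrt(2)*h^2 - 20*h - 10*sqrt(2)*h - 50 - 4*sqrt(2))/(2*(sqrt(2)*h^3 + 5*sqrt(2)*h^2 + 10*h^2 + 4*sqrt(2)*h + 50*h + 40)^2)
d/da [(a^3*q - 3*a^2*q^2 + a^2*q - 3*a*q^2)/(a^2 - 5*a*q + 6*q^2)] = q*(a^2 - 4*a*q - 2*q)/(a^2 - 4*a*q + 4*q^2)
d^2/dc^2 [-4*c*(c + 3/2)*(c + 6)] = -24*c - 60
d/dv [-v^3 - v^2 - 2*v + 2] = -3*v^2 - 2*v - 2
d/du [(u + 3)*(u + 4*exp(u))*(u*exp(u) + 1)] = (u + 1)*(u + 3)*(u + 4*exp(u))*exp(u) + (u + 3)*(u*exp(u) + 1)*(4*exp(u) + 1) + (u + 4*exp(u))*(u*exp(u) + 1)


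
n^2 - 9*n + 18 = (n - 6)*(n - 3)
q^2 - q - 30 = (q - 6)*(q + 5)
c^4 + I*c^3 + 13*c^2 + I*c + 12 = (c - 3*I)*(c - I)*(c + I)*(c + 4*I)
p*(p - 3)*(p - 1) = p^3 - 4*p^2 + 3*p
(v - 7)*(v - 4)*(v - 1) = v^3 - 12*v^2 + 39*v - 28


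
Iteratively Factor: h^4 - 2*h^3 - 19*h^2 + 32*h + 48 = (h - 4)*(h^3 + 2*h^2 - 11*h - 12) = (h - 4)*(h + 4)*(h^2 - 2*h - 3) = (h - 4)*(h - 3)*(h + 4)*(h + 1)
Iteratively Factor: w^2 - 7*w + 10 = (w - 2)*(w - 5)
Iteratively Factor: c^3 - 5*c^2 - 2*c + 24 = (c - 3)*(c^2 - 2*c - 8) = (c - 4)*(c - 3)*(c + 2)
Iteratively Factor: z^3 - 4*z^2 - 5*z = (z)*(z^2 - 4*z - 5) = z*(z + 1)*(z - 5)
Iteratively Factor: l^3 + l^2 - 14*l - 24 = (l + 3)*(l^2 - 2*l - 8) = (l + 2)*(l + 3)*(l - 4)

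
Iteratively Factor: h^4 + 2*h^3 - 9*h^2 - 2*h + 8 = (h - 1)*(h^3 + 3*h^2 - 6*h - 8) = (h - 2)*(h - 1)*(h^2 + 5*h + 4) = (h - 2)*(h - 1)*(h + 4)*(h + 1)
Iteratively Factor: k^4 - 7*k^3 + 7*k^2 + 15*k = (k + 1)*(k^3 - 8*k^2 + 15*k) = (k - 5)*(k + 1)*(k^2 - 3*k) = k*(k - 5)*(k + 1)*(k - 3)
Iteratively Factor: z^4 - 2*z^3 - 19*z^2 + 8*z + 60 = (z - 5)*(z^3 + 3*z^2 - 4*z - 12) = (z - 5)*(z + 2)*(z^2 + z - 6) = (z - 5)*(z + 2)*(z + 3)*(z - 2)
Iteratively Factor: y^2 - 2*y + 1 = (y - 1)*(y - 1)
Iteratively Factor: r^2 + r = (r)*(r + 1)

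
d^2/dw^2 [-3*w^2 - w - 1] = -6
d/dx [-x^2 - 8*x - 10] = -2*x - 8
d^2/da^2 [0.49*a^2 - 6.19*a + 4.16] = 0.980000000000000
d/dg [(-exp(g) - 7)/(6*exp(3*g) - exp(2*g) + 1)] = (2*(exp(g) + 7)*(9*exp(g) - 1)*exp(g) - 6*exp(3*g) + exp(2*g) - 1)*exp(g)/(6*exp(3*g) - exp(2*g) + 1)^2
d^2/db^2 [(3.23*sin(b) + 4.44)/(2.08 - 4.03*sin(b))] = (99.184748*sin(b)^2 + 51.192128*sin(b) - 198.369496)/(65.450827*sin(b)^3 - 101.343216*sin(b)^2 + 52.306176*sin(b) - 8.998912)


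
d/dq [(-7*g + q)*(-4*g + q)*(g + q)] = 17*g^2 - 20*g*q + 3*q^2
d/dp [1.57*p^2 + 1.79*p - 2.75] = 3.14*p + 1.79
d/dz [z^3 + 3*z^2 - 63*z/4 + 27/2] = 3*z^2 + 6*z - 63/4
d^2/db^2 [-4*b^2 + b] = -8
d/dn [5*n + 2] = 5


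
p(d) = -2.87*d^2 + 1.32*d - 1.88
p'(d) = 1.32 - 5.74*d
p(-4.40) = -63.25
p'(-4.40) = 26.58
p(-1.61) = -11.44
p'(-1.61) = 10.56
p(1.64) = -7.43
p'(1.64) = -8.09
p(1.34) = -5.26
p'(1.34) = -6.37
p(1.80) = -8.80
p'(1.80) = -9.01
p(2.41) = -15.37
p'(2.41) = -12.51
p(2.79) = -20.54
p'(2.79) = -14.69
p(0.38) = -1.79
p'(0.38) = -0.86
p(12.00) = -399.32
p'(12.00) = -67.56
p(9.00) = -222.47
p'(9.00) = -50.34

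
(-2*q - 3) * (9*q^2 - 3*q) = -18*q^3 - 21*q^2 + 9*q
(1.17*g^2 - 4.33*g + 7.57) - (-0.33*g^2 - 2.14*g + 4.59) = 1.5*g^2 - 2.19*g + 2.98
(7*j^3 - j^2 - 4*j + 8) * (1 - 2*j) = -14*j^4 + 9*j^3 + 7*j^2 - 20*j + 8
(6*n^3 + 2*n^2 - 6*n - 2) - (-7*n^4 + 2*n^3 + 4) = 7*n^4 + 4*n^3 + 2*n^2 - 6*n - 6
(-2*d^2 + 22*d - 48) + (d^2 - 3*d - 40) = -d^2 + 19*d - 88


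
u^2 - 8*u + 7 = (u - 7)*(u - 1)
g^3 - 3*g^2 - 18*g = g*(g - 6)*(g + 3)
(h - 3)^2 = h^2 - 6*h + 9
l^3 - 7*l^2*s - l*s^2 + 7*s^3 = (l - 7*s)*(l - s)*(l + s)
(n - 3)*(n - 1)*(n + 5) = n^3 + n^2 - 17*n + 15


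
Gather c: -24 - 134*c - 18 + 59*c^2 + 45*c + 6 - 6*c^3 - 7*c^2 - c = -6*c^3 + 52*c^2 - 90*c - 36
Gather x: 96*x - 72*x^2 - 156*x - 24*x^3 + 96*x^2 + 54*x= -24*x^3 + 24*x^2 - 6*x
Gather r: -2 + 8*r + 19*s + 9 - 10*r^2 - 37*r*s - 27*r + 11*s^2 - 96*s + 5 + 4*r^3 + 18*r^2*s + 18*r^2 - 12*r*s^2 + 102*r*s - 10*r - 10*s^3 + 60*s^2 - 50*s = 4*r^3 + r^2*(18*s + 8) + r*(-12*s^2 + 65*s - 29) - 10*s^3 + 71*s^2 - 127*s + 12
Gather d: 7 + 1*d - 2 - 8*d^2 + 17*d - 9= -8*d^2 + 18*d - 4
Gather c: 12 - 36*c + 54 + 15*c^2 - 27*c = 15*c^2 - 63*c + 66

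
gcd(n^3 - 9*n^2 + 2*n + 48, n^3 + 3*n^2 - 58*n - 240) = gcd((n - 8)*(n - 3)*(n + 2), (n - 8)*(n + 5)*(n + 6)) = n - 8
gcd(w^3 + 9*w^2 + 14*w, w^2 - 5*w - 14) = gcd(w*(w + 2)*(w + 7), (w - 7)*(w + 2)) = w + 2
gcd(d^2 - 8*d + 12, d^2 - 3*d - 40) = 1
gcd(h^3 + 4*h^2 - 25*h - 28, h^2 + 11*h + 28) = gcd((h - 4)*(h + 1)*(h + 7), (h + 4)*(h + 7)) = h + 7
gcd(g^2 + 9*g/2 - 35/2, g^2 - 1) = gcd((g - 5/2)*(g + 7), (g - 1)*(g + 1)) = 1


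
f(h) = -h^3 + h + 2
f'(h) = 1 - 3*h^2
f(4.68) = -95.82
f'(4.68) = -64.71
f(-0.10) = 1.90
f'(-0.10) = 0.97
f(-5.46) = 159.31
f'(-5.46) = -88.43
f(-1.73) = 5.45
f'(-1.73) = -7.98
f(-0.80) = 1.71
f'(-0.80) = -0.92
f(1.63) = -0.70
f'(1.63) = -6.97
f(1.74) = -1.53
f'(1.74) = -8.08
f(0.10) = 2.10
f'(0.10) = 0.97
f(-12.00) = 1718.00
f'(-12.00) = -431.00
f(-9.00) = 722.00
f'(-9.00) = -242.00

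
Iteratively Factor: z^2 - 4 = (z + 2)*(z - 2)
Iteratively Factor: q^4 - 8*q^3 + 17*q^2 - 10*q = (q)*(q^3 - 8*q^2 + 17*q - 10) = q*(q - 1)*(q^2 - 7*q + 10) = q*(q - 5)*(q - 1)*(q - 2)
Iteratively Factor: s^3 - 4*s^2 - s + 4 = (s - 4)*(s^2 - 1) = (s - 4)*(s + 1)*(s - 1)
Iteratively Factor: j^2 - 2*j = (j - 2)*(j)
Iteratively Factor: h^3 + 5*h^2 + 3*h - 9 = (h + 3)*(h^2 + 2*h - 3) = (h - 1)*(h + 3)*(h + 3)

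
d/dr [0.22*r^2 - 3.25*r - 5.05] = 0.44*r - 3.25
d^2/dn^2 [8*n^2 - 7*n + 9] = 16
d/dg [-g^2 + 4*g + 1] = 4 - 2*g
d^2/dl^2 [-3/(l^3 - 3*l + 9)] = 18*(l*(l^3 - 3*l + 9) - 3*(l^2 - 1)^2)/(l^3 - 3*l + 9)^3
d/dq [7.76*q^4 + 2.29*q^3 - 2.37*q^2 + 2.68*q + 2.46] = 31.04*q^3 + 6.87*q^2 - 4.74*q + 2.68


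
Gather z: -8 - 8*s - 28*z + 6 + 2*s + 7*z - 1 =-6*s - 21*z - 3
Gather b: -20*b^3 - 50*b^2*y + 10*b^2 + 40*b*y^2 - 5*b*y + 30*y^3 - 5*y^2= -20*b^3 + b^2*(10 - 50*y) + b*(40*y^2 - 5*y) + 30*y^3 - 5*y^2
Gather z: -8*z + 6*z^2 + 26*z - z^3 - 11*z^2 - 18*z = -z^3 - 5*z^2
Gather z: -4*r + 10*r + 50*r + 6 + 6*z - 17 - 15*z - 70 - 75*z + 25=56*r - 84*z - 56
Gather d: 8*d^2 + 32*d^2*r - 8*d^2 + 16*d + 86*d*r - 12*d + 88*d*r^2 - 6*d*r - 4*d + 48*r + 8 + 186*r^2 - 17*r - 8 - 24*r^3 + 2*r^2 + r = 32*d^2*r + d*(88*r^2 + 80*r) - 24*r^3 + 188*r^2 + 32*r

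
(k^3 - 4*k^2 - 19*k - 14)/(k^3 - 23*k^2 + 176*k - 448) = (k^2 + 3*k + 2)/(k^2 - 16*k + 64)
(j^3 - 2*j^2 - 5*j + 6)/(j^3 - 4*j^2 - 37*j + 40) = (j^2 - j - 6)/(j^2 - 3*j - 40)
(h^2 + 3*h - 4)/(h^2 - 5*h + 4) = (h + 4)/(h - 4)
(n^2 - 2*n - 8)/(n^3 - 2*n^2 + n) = (n^2 - 2*n - 8)/(n*(n^2 - 2*n + 1))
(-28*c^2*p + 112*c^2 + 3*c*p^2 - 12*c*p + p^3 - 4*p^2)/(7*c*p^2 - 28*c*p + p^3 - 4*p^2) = (-4*c + p)/p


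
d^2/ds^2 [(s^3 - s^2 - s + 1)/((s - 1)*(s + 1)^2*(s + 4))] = 2*(s^3 - 3*s^2 - 27*s - 41)/(s^6 + 15*s^5 + 87*s^4 + 245*s^3 + 348*s^2 + 240*s + 64)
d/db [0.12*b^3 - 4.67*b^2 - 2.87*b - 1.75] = 0.36*b^2 - 9.34*b - 2.87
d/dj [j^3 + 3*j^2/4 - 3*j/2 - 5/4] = 3*j^2 + 3*j/2 - 3/2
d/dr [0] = 0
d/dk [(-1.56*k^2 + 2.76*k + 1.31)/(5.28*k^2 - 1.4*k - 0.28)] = (-12.3888*k^2 - 12.96*k + 1.0612)/(27.8784*k^4 - 14.784*k^3 - 0.996800000000001*k^2 + 0.784*k + 0.0784)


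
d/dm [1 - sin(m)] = -cos(m)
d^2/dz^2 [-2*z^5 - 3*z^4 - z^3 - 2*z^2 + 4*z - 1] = -40*z^3 - 36*z^2 - 6*z - 4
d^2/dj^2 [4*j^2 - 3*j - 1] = 8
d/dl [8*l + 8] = 8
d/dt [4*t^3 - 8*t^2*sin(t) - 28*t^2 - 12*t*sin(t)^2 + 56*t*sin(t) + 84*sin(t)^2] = -8*t^2*cos(t) + 12*t^2 - 16*t*sin(t) - 12*t*sin(2*t) + 56*t*cos(t) - 56*t - 12*sin(t)^2 + 56*sin(t) + 84*sin(2*t)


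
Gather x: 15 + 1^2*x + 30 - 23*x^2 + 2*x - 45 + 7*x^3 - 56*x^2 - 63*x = 7*x^3 - 79*x^2 - 60*x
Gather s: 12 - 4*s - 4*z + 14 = -4*s - 4*z + 26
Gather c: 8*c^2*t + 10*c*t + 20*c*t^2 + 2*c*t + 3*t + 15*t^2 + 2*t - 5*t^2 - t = 8*c^2*t + c*(20*t^2 + 12*t) + 10*t^2 + 4*t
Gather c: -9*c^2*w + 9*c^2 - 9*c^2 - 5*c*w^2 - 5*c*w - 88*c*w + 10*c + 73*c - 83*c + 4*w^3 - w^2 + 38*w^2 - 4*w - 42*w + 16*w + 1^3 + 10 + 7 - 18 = -9*c^2*w + c*(-5*w^2 - 93*w) + 4*w^3 + 37*w^2 - 30*w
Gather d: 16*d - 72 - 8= 16*d - 80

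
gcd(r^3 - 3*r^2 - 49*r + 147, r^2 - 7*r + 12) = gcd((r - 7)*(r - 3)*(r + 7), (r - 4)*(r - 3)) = r - 3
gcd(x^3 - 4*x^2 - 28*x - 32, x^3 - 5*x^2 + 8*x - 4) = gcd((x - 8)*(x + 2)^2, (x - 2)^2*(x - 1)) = 1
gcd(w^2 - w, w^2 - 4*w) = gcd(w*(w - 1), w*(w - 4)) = w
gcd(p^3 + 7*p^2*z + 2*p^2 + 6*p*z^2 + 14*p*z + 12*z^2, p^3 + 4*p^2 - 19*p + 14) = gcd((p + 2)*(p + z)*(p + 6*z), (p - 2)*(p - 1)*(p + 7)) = 1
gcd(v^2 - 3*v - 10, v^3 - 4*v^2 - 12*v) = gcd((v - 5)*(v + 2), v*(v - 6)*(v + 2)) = v + 2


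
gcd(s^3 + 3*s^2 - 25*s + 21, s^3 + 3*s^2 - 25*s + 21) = s^3 + 3*s^2 - 25*s + 21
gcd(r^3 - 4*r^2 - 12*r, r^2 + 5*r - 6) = 1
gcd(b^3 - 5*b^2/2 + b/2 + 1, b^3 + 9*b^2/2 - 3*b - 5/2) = b^2 - b/2 - 1/2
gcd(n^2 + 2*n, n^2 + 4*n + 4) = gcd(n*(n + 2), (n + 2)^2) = n + 2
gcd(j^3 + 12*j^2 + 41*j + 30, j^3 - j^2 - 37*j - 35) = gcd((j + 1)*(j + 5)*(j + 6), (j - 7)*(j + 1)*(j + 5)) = j^2 + 6*j + 5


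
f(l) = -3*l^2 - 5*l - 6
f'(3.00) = -23.00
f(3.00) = -48.00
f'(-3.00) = 13.00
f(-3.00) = -18.00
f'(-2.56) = 10.36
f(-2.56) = -12.86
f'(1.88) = -16.28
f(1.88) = -26.00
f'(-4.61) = 22.66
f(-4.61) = -46.71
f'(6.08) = -41.48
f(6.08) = -147.30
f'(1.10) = -11.60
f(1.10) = -15.13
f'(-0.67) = -0.98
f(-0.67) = -4.00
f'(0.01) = -5.06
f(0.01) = -6.05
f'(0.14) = -5.84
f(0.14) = -6.76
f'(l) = -6*l - 5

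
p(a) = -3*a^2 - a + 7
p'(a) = -6*a - 1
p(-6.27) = -104.67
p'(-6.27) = 36.62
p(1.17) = 1.72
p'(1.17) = -8.02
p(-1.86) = -1.52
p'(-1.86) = 10.16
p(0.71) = 4.78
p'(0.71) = -5.26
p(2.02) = -7.26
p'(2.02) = -13.12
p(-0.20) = 7.08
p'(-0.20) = 0.20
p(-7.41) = -150.31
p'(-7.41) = 43.46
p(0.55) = 5.54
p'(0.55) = -4.30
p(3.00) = -23.00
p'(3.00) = -19.00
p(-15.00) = -653.00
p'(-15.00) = 89.00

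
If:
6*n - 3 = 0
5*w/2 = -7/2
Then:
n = 1/2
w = -7/5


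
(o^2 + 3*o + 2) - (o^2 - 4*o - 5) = 7*o + 7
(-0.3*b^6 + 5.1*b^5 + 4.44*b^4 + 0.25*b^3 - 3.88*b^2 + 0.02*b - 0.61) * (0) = 0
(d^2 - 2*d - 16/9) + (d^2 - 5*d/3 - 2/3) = 2*d^2 - 11*d/3 - 22/9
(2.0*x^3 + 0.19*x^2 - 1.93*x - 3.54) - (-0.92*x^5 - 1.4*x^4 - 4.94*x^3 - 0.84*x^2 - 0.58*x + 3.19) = 0.92*x^5 + 1.4*x^4 + 6.94*x^3 + 1.03*x^2 - 1.35*x - 6.73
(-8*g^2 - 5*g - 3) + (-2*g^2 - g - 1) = -10*g^2 - 6*g - 4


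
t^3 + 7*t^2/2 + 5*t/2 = t*(t + 1)*(t + 5/2)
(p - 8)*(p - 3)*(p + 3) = p^3 - 8*p^2 - 9*p + 72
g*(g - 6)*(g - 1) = g^3 - 7*g^2 + 6*g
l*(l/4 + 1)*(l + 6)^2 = l^4/4 + 4*l^3 + 21*l^2 + 36*l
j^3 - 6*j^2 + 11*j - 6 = (j - 3)*(j - 2)*(j - 1)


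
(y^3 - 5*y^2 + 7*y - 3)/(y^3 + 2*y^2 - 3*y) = (y^2 - 4*y + 3)/(y*(y + 3))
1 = 1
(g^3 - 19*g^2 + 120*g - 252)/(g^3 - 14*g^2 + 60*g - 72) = (g - 7)/(g - 2)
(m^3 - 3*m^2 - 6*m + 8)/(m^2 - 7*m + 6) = (m^2 - 2*m - 8)/(m - 6)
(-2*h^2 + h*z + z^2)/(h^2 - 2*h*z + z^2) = (2*h + z)/(-h + z)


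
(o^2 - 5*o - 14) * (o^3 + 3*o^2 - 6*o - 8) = o^5 - 2*o^4 - 35*o^3 - 20*o^2 + 124*o + 112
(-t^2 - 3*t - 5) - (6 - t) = -t^2 - 2*t - 11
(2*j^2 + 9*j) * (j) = 2*j^3 + 9*j^2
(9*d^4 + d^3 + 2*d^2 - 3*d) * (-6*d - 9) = -54*d^5 - 87*d^4 - 21*d^3 + 27*d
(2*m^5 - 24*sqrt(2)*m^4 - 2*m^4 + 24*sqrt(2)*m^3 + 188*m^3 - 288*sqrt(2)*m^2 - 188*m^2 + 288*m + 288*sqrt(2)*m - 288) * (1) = 2*m^5 - 24*sqrt(2)*m^4 - 2*m^4 + 24*sqrt(2)*m^3 + 188*m^3 - 288*sqrt(2)*m^2 - 188*m^2 + 288*m + 288*sqrt(2)*m - 288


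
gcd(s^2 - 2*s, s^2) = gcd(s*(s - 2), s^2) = s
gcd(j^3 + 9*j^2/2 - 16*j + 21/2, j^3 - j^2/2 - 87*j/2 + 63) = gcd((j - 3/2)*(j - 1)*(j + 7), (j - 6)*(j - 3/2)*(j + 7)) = j^2 + 11*j/2 - 21/2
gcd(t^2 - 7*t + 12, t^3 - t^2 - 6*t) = t - 3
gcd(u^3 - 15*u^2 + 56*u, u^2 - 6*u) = u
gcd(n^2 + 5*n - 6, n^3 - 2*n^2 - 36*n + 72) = n + 6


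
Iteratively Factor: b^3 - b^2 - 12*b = (b - 4)*(b^2 + 3*b) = b*(b - 4)*(b + 3)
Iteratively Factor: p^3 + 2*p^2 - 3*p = (p)*(p^2 + 2*p - 3) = p*(p - 1)*(p + 3)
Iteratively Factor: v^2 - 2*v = (v - 2)*(v)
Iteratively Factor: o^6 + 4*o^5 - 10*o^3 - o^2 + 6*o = (o - 1)*(o^5 + 5*o^4 + 5*o^3 - 5*o^2 - 6*o) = o*(o - 1)*(o^4 + 5*o^3 + 5*o^2 - 5*o - 6) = o*(o - 1)*(o + 3)*(o^3 + 2*o^2 - o - 2) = o*(o - 1)*(o + 1)*(o + 3)*(o^2 + o - 2) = o*(o - 1)*(o + 1)*(o + 2)*(o + 3)*(o - 1)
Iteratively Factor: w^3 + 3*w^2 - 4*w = (w + 4)*(w^2 - w) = (w - 1)*(w + 4)*(w)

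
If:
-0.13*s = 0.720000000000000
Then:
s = -5.54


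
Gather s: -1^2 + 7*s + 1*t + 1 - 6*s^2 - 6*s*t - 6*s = -6*s^2 + s*(1 - 6*t) + t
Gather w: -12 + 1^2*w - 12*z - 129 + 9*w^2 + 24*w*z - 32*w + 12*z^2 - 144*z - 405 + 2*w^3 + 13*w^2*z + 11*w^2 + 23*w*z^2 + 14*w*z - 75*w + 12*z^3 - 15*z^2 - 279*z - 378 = 2*w^3 + w^2*(13*z + 20) + w*(23*z^2 + 38*z - 106) + 12*z^3 - 3*z^2 - 435*z - 924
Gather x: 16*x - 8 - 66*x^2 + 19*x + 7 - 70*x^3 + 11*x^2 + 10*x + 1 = -70*x^3 - 55*x^2 + 45*x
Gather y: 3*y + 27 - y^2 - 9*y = -y^2 - 6*y + 27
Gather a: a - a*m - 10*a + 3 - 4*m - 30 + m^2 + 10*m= a*(-m - 9) + m^2 + 6*m - 27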